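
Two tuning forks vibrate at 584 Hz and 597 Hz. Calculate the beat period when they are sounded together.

0.077 s

f_beat = |584 − 597| = 13 Hz.
Beat period T = 1 / f_beat = 1 / 13 s.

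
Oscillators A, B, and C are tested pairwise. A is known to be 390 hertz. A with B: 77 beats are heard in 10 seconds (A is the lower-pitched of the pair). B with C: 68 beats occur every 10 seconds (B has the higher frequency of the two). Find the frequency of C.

390.9 Hz

A–B: Beat frequency = 77/10 = 7.7 Hz.
B is above A, so f_B = 390 + 7.7 = 397.7 Hz.
B–C: Beat frequency = 68/10 = 6.8 Hz.
C is below B, so f_C = 397.7 − 6.8 = 390.9 Hz.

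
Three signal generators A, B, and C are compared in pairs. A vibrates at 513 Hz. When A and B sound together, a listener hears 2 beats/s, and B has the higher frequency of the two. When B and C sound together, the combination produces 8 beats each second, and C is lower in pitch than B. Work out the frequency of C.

507 Hz

B is above A, so f_B = 513 + 2 = 515 Hz.
C is below B, so f_C = 515 − 8 = 507 Hz.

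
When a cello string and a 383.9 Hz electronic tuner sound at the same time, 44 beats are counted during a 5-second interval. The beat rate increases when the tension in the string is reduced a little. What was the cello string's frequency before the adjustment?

Beat frequency = 44/5 = 8.8 Hz.
|f − 383.9| = 8.8, so the cello string was at either 375.1 Hz or 392.7 Hz.
Lower tension means lower frequency; the adjustment lowers the cello string's frequency.
The beat rate rose, so the adjustment moved the cello string further from 383.9 Hz — it was already below the reference.

375.1 Hz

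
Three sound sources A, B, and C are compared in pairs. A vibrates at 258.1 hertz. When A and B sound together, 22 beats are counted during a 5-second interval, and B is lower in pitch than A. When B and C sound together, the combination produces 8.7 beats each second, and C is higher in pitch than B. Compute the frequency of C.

262.4 Hz

A–B: Beat frequency = 22/5 = 4.4 Hz.
B is below A, so f_B = 258.1 − 4.4 = 253.7 Hz.
C is above B, so f_C = 253.7 + 8.7 = 262.4 Hz.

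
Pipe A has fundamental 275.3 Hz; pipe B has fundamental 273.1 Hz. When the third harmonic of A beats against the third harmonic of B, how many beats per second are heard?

Third harmonic of the first: 3·275.3 = 825.9 Hz.
Third harmonic of the second: 3·273.1 = 819.3 Hz.
f_beat = |825.9 − 819.3| = 6.6 Hz.

6.6 Hz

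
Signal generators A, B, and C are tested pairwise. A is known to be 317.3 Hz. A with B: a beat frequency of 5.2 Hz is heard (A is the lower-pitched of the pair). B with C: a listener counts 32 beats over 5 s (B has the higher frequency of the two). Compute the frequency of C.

316.1 Hz

B is above A, so f_B = 317.3 + 5.2 = 322.5 Hz.
B–C: Beat frequency = 32/5 = 6.4 Hz.
C is below B, so f_C = 322.5 − 6.4 = 316.1 Hz.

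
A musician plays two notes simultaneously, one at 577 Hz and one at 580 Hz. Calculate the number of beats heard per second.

f_beat = |f₁ − f₂|.
|577 − 580| = 3 Hz.

3 Hz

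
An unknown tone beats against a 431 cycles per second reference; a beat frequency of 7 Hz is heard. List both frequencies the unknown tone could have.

|f − 431| = 7, so f = 431 ± 7.

424 Hz or 438 Hz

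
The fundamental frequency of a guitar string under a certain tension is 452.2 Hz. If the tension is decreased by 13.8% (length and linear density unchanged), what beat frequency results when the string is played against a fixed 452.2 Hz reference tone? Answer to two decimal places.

For a string, f ∝ √T, so the new frequency is 452.2·√0.862 = 419.8404 Hz.
f_beat = |419.8404 − 452.2| = 32.36 Hz.

32.36 Hz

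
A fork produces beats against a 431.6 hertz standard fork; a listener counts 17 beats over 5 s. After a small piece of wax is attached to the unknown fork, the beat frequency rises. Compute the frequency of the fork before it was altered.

Beat frequency = 17/5 = 3.4 Hz.
|f − 431.6| = 3.4, so the fork was at either 428.2 Hz or 435 Hz.
Loading a fork with wax lowers its frequency; the adjustment lowers the fork's frequency.
The beat rate rose, so the adjustment moved the fork further from 431.6 Hz — it was already below the reference.

428.2 Hz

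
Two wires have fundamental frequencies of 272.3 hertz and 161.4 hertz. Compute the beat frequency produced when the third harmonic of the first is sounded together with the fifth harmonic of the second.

9.9 Hz

Third harmonic of the first: 3·272.3 = 816.9 Hz.
Fifth harmonic of the second: 5·161.4 = 807.0 Hz.
f_beat = |816.9 − 807.0| = 9.9 Hz.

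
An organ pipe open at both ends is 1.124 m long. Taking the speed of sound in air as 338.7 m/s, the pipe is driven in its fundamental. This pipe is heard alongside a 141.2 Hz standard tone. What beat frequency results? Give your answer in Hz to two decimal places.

Open pipe: f_n = n·v/(2L) = 1·338.7/(2·1.124) = 150.6673 Hz.
f_beat = |150.6673 − 141.2| = 9.47 Hz.

9.47 Hz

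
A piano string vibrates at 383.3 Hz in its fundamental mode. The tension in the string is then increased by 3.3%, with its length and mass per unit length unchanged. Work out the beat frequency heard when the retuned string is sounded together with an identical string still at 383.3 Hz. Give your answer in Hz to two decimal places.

6.27 Hz

For a string, f ∝ √T, so the new frequency is 383.3·√1.033 = 389.5731 Hz.
f_beat = |389.5731 − 383.3| = 6.27 Hz.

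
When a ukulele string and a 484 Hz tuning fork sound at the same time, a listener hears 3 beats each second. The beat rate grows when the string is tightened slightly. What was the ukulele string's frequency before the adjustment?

|f − 484| = 3, so the ukulele string was at either 481 Hz or 487 Hz.
Increasing tension raises a string's frequency; the adjustment raises the ukulele string's frequency.
The beat rate rose, so the adjustment moved the ukulele string further from 484 Hz — it was already above the reference.

487 Hz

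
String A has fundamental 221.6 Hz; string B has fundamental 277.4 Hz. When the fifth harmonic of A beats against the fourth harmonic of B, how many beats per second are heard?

1.6 Hz

Fifth harmonic of the first: 5·221.6 = 1108.0 Hz.
Fourth harmonic of the second: 4·277.4 = 1109.6 Hz.
f_beat = |1108.0 − 1109.6| = 1.6 Hz.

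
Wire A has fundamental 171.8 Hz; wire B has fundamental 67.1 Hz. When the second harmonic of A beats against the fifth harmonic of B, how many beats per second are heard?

8.1 Hz

Second harmonic of the first: 2·171.8 = 343.6 Hz.
Fifth harmonic of the second: 5·67.1 = 335.5 Hz.
f_beat = |343.6 − 335.5| = 8.1 Hz.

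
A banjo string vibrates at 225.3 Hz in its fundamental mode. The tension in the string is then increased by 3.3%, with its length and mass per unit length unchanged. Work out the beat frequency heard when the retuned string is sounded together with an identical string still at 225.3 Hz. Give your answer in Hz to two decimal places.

For a string, f ∝ √T, so the new frequency is 225.3·√1.033 = 228.9873 Hz.
f_beat = |228.9873 − 225.3| = 3.69 Hz.

3.69 Hz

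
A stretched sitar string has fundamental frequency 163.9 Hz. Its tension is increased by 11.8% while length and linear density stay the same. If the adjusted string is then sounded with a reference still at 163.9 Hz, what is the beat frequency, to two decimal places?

9.40 Hz

For a string, f ∝ √T, so the new frequency is 163.9·√1.118 = 173.3005 Hz.
f_beat = |173.3005 − 163.9| = 9.40 Hz.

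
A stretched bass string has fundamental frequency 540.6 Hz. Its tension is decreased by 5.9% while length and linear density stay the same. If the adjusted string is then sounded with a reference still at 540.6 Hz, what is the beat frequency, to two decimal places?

16.19 Hz

For a string, f ∝ √T, so the new frequency is 540.6·√0.941 = 524.4099 Hz.
f_beat = |524.4099 − 540.6| = 16.19 Hz.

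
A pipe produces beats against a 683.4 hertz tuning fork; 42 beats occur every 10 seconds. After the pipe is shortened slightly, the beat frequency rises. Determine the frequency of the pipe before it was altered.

Beat frequency = 42/10 = 4.2 Hz.
|f − 683.4| = 4.2, so the pipe was at either 679.2 Hz or 687.6 Hz.
A shorter pipe has a higher fundamental; the adjustment raises the pipe's frequency.
The beat rate rose, so the adjustment moved the pipe further from 683.4 Hz — it was already above the reference.

687.6 Hz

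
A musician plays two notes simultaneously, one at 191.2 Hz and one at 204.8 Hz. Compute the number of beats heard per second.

The beat frequency equals the magnitude of the frequency difference.
|191.2 − 204.8| = 13.6 Hz.

13.6 Hz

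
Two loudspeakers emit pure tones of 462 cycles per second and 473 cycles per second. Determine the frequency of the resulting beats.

Beats arise from superposition of two nearby frequencies; the beat rate is |f₁ − f₂|.
|462 − 473| = 11 Hz.

11 Hz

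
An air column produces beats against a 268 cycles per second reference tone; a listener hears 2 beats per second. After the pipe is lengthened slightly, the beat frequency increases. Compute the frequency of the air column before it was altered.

266 Hz

|f − 268| = 2, so the air column was at either 266 Hz or 270 Hz.
A longer pipe has a lower fundamental; the adjustment lowers the air column's frequency.
The beat rate rose, so the adjustment moved the air column further from 268 Hz — it was already below the reference.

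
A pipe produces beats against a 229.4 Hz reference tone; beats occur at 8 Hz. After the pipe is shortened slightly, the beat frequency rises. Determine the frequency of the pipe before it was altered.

|f − 229.4| = 8, so the pipe was at either 221.4 Hz or 237.4 Hz.
A shorter pipe has a higher fundamental; the adjustment raises the pipe's frequency.
The beat rate rose, so the adjustment moved the pipe further from 229.4 Hz — it was already above the reference.

237.4 Hz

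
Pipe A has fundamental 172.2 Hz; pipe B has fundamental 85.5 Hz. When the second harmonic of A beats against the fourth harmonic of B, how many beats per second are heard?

Second harmonic of the first: 2·172.2 = 344.4 Hz.
Fourth harmonic of the second: 4·85.5 = 342.0 Hz.
f_beat = |344.4 − 342.0| = 2.4 Hz.

2.4 Hz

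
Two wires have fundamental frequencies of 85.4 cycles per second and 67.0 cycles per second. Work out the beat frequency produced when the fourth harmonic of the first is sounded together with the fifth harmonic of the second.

6.6 Hz

Fourth harmonic of the first: 4·85.4 = 341.6 Hz.
Fifth harmonic of the second: 5·67.0 = 335.0 Hz.
f_beat = |341.6 − 335.0| = 6.6 Hz.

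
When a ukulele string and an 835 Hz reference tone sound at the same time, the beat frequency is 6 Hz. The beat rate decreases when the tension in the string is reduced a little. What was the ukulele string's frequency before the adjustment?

841 Hz

|f − 835| = 6, so the ukulele string was at either 829 Hz or 841 Hz.
Lower tension means lower frequency; the adjustment lowers the ukulele string's frequency.
The beat rate fell, so the adjustment moved the ukulele string toward 835 Hz — it must have started above the reference.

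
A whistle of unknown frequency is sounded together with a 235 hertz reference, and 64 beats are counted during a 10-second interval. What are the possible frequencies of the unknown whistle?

228.6 Hz or 241.4 Hz

Beat frequency = 64/10 = 6.4 Hz.
|f − 235| = 6.4, so f = 235 ± 6.4.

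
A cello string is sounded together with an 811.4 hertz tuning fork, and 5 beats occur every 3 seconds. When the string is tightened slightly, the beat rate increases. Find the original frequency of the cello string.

813.0667 Hz

Beat frequency = 5/3 = 1.6667 Hz.
|f − 811.4| = 1.6667, so the cello string was at either 809.7333 Hz or 813.0667 Hz.
Increasing tension raises a string's frequency; the adjustment raises the cello string's frequency.
The beat rate rose, so the adjustment moved the cello string further from 811.4 Hz — it was already above the reference.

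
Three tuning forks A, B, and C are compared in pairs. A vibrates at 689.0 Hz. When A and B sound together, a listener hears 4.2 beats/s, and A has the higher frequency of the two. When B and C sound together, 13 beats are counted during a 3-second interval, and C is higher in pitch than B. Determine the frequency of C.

B is below A, so f_B = 689.0 − 4.2 = 684.8 Hz.
B–C: Beat frequency = 13/3 = 4.3333 Hz.
C is above B, so f_C = 684.8 + 4.3333 = 689.1333 Hz.

689.1333 Hz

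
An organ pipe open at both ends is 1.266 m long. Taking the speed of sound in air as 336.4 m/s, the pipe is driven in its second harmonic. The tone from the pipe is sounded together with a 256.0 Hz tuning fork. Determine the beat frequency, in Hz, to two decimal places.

Open pipe: f_n = n·v/(2L) = 2·336.4/(2·1.266) = 265.7188 Hz.
f_beat = |265.7188 − 256.0| = 9.72 Hz.

9.72 Hz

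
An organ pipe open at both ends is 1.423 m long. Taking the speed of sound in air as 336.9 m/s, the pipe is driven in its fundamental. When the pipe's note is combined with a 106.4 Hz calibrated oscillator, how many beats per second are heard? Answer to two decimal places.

Open pipe: f_n = n·v/(2L) = 1·336.9/(2·1.423) = 118.3767 Hz.
f_beat = |118.3767 − 106.4| = 11.98 Hz.

11.98 Hz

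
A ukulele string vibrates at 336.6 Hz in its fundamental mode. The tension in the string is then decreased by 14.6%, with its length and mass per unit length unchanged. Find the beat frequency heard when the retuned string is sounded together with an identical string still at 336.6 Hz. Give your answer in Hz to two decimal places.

25.54 Hz

For a string, f ∝ √T, so the new frequency is 336.6·√0.854 = 311.0592 Hz.
f_beat = |311.0592 − 336.6| = 25.54 Hz.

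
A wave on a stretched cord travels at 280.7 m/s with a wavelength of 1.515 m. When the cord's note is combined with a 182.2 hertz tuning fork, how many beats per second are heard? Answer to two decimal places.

3.08 Hz

Source frequency f = v/λ = 280.7/1.515 = 185.2805 Hz.
f_beat = |185.2805 − 182.2| = 3.08 Hz.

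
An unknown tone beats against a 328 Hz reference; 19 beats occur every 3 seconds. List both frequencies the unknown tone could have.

321.6667 Hz or 334.3333 Hz

Beat frequency = 19/3 = 6.3333 Hz.
|f − 328| = 6.3333, so f = 328 ± 6.3333.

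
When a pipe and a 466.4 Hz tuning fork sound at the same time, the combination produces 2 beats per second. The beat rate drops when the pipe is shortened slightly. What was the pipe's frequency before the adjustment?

|f − 466.4| = 2, so the pipe was at either 464.4 Hz or 468.4 Hz.
A shorter pipe has a higher fundamental; the adjustment raises the pipe's frequency.
The beat rate fell, so the adjustment moved the pipe toward 466.4 Hz — it must have started below the reference.

464.4 Hz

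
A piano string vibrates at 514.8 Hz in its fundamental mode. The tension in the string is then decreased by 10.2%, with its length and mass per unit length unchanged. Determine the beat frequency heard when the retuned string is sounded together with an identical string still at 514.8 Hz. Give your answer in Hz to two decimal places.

For a string, f ∝ √T, so the new frequency is 514.8·√0.898 = 487.8392 Hz.
f_beat = |487.8392 − 514.8| = 26.96 Hz.

26.96 Hz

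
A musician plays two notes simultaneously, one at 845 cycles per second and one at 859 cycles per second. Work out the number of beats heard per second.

14 Hz

Beats arise from superposition of two nearby frequencies; the beat rate is |f₁ − f₂|.
|845 − 859| = 14 Hz.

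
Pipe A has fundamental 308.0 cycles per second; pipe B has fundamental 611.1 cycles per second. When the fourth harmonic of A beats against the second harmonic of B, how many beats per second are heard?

9.8 Hz

Fourth harmonic of the first: 4·308.0 = 1232.0 Hz.
Second harmonic of the second: 2·611.1 = 1222.2 Hz.
f_beat = |1232.0 − 1222.2| = 9.8 Hz.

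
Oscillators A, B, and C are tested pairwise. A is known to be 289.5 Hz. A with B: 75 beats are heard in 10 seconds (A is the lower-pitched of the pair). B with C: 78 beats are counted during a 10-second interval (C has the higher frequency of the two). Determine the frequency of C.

304.8 Hz

A–B: Beat frequency = 75/10 = 7.5 Hz.
B is above A, so f_B = 289.5 + 7.5 = 297 Hz.
B–C: Beat frequency = 78/10 = 7.8 Hz.
C is above B, so f_C = 297 + 7.8 = 304.8 Hz.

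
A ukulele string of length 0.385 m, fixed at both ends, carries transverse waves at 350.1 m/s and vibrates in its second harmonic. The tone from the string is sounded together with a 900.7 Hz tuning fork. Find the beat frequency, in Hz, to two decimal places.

8.65 Hz

For a string fixed at both ends, f_n = n·v/(2L) = 2·350.1/(2·0.385) = 909.3506 Hz.
f_beat = |909.3506 − 900.7| = 8.65 Hz.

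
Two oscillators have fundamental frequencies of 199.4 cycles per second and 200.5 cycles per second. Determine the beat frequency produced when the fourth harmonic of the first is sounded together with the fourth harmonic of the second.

4.4 Hz

Fourth harmonic of the first: 4·199.4 = 797.6 Hz.
Fourth harmonic of the second: 4·200.5 = 802.0 Hz.
f_beat = |797.6 − 802.0| = 4.4 Hz.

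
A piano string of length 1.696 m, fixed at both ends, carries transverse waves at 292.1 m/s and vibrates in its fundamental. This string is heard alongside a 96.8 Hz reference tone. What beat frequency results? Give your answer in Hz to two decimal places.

For a string fixed at both ends, f_n = n·v/(2L) = 1·292.1/(2·1.696) = 86.1144 Hz.
f_beat = |86.1144 − 96.8| = 10.69 Hz.

10.69 Hz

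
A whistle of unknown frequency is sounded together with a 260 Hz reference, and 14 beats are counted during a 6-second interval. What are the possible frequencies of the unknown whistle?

257.6667 Hz or 262.3333 Hz

Beat frequency = 14/6 = 2.3333 Hz.
|f − 260| = 2.3333, so f = 260 ± 2.3333.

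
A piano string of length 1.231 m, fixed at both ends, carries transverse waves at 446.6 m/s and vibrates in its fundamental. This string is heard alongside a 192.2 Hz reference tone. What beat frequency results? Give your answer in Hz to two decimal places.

10.80 Hz

For a string fixed at both ends, f_n = n·v/(2L) = 1·446.6/(2·1.231) = 181.3972 Hz.
f_beat = |181.3972 − 192.2| = 10.80 Hz.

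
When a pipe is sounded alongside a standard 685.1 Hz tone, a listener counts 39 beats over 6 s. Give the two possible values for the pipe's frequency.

678.6 Hz or 691.6 Hz

Beat frequency = 39/6 = 6.5 Hz.
|f − 685.1| = 6.5, so f = 685.1 ± 6.5.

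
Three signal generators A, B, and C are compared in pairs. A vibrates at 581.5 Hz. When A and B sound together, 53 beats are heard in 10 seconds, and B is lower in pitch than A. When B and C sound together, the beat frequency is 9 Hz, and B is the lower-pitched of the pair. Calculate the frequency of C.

A–B: Beat frequency = 53/10 = 5.3 Hz.
B is below A, so f_B = 581.5 − 5.3 = 576.2 Hz.
C is above B, so f_C = 576.2 + 9 = 585.2 Hz.

585.2 Hz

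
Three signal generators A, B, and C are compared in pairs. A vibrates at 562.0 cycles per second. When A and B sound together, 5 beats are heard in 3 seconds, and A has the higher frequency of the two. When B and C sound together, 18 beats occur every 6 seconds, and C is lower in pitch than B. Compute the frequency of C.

A–B: Beat frequency = 5/3 = 1.6667 Hz.
B is below A, so f_B = 562.0 − 1.6667 = 560.3333 Hz.
B–C: Beat frequency = 18/6 = 3 Hz.
C is below B, so f_C = 560.3333 − 3 = 557.3333 Hz.

557.3333 Hz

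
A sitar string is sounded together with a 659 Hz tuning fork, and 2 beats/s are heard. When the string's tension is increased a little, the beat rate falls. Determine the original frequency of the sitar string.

|f − 659| = 2, so the sitar string was at either 657 Hz or 661 Hz.
Higher tension means higher frequency; the adjustment raises the sitar string's frequency.
The beat rate fell, so the adjustment moved the sitar string toward 659 Hz — it must have started below the reference.

657 Hz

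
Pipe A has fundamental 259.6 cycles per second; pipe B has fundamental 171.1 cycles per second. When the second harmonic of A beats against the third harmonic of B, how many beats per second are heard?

Second harmonic of the first: 2·259.6 = 519.2 Hz.
Third harmonic of the second: 3·171.1 = 513.3 Hz.
f_beat = |519.2 − 513.3| = 5.9 Hz.

5.9 Hz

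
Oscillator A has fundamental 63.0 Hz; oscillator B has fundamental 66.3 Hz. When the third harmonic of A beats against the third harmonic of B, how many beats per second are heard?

9.9 Hz

Third harmonic of the first: 3·63.0 = 189.0 Hz.
Third harmonic of the second: 3·66.3 = 198.9 Hz.
f_beat = |189.0 − 198.9| = 9.9 Hz.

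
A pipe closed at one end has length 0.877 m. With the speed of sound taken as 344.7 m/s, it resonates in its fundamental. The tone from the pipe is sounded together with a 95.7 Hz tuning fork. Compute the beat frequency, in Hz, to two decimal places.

Closed pipe (odd harmonics): f_n = n·v/(4L) = 1·344.7/(4·0.877) = 98.2611 Hz.
f_beat = |98.2611 − 95.7| = 2.56 Hz.

2.56 Hz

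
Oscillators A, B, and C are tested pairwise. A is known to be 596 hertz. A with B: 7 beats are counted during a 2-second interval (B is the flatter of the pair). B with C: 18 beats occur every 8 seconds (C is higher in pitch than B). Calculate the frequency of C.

A–B: Beat frequency = 7/2 = 3.5 Hz.
B is below A, so f_B = 596 − 3.5 = 592.5 Hz.
B–C: Beat frequency = 18/8 = 2.25 Hz.
C is above B, so f_C = 592.5 + 2.25 = 594.75 Hz.

594.75 Hz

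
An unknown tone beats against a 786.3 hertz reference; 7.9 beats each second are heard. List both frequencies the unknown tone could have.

778.4 Hz or 794.2 Hz

|f − 786.3| = 7.9, so f = 786.3 ± 7.9.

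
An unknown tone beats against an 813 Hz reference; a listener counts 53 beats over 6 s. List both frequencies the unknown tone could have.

Beat frequency = 53/6 = 8.8333 Hz.
|f − 813| = 8.8333, so f = 813 ± 8.8333.

804.1667 Hz or 821.8333 Hz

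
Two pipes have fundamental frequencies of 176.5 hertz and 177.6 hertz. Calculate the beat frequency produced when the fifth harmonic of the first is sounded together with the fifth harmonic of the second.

Fifth harmonic of the first: 5·176.5 = 882.5 Hz.
Fifth harmonic of the second: 5·177.6 = 888.0 Hz.
f_beat = |882.5 − 888.0| = 5.5 Hz.

5.5 Hz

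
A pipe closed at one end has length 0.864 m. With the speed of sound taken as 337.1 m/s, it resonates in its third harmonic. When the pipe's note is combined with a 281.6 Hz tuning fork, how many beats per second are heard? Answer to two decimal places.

11.02 Hz

Closed pipe (odd harmonics): f_n = n·v/(4L) = 3·337.1/(4·0.864) = 292.6215 Hz.
f_beat = |292.6215 − 281.6| = 11.02 Hz.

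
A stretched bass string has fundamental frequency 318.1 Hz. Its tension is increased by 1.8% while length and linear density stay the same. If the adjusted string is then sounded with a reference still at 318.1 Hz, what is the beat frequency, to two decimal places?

2.85 Hz

For a string, f ∝ √T, so the new frequency is 318.1·√1.018 = 320.9501 Hz.
f_beat = |320.9501 − 318.1| = 2.85 Hz.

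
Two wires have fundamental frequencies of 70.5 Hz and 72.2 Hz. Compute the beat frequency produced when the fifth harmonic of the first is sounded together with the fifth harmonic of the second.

8.5 Hz

Fifth harmonic of the first: 5·70.5 = 352.5 Hz.
Fifth harmonic of the second: 5·72.2 = 361.0 Hz.
f_beat = |352.5 − 361.0| = 8.5 Hz.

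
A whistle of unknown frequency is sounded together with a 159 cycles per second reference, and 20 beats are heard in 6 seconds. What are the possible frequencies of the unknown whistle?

Beat frequency = 20/6 = 3.3333 Hz.
|f − 159| = 3.3333, so f = 159 ± 3.3333.

155.6667 Hz or 162.3333 Hz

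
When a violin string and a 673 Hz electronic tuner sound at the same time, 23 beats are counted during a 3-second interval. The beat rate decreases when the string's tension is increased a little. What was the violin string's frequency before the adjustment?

Beat frequency = 23/3 = 7.6667 Hz.
|f − 673| = 7.6667, so the violin string was at either 665.3333 Hz or 680.6667 Hz.
Higher tension means higher frequency; the adjustment raises the violin string's frequency.
The beat rate fell, so the adjustment moved the violin string toward 673 Hz — it must have started below the reference.

665.3333 Hz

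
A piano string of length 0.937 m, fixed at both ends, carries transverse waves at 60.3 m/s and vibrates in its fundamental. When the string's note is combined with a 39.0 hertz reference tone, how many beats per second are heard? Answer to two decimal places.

6.82 Hz

For a string fixed at both ends, f_n = n·v/(2L) = 1·60.3/(2·0.937) = 32.1772 Hz.
f_beat = |32.1772 − 39.0| = 6.82 Hz.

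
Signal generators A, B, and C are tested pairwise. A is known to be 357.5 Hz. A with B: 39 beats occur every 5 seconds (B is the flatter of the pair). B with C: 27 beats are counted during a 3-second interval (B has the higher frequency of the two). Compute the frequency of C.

A–B: Beat frequency = 39/5 = 7.8 Hz.
B is below A, so f_B = 357.5 − 7.8 = 349.7 Hz.
B–C: Beat frequency = 27/3 = 9 Hz.
C is below B, so f_C = 349.7 − 9 = 340.7 Hz.

340.7 Hz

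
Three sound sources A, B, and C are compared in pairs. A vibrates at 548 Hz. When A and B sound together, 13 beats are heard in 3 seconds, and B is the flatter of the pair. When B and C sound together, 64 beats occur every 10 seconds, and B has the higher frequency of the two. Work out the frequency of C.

A–B: Beat frequency = 13/3 = 4.3333 Hz.
B is below A, so f_B = 548 − 4.3333 = 543.6667 Hz.
B–C: Beat frequency = 64/10 = 6.4 Hz.
C is below B, so f_C = 543.6667 − 6.4 = 537.2667 Hz.

537.2667 Hz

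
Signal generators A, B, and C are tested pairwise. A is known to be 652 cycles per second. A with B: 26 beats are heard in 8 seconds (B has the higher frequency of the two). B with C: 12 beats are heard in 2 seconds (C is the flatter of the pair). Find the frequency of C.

A–B: Beat frequency = 26/8 = 3.25 Hz.
B is above A, so f_B = 652 + 3.25 = 655.25 Hz.
B–C: Beat frequency = 12/2 = 6 Hz.
C is below B, so f_C = 655.25 − 6 = 649.25 Hz.

649.25 Hz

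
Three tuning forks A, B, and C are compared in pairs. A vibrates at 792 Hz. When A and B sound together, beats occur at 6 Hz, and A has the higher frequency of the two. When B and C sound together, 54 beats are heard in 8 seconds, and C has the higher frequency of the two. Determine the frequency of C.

792.75 Hz

B is below A, so f_B = 792 − 6 = 786 Hz.
B–C: Beat frequency = 54/8 = 6.75 Hz.
C is above B, so f_C = 786 + 6.75 = 792.75 Hz.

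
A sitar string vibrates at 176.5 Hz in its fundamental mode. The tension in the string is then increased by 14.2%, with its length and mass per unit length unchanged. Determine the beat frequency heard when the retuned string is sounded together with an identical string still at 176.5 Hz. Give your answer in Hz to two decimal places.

For a string, f ∝ √T, so the new frequency is 176.5·√1.142 = 188.6157 Hz.
f_beat = |188.6157 − 176.5| = 12.12 Hz.

12.12 Hz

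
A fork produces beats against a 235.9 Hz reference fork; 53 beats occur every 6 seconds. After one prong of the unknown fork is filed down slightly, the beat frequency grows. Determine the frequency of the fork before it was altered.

Beat frequency = 53/6 = 8.8333 Hz.
|f − 235.9| = 8.8333, so the fork was at either 227.0667 Hz or 244.7333 Hz.
Filing a prong removes mass and raises the fork's frequency; the adjustment raises the fork's frequency.
The beat rate rose, so the adjustment moved the fork further from 235.9 Hz — it was already above the reference.

244.7333 Hz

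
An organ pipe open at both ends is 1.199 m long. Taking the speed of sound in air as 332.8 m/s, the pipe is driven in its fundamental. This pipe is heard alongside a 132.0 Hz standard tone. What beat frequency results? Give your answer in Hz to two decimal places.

Open pipe: f_n = n·v/(2L) = 1·332.8/(2·1.199) = 138.7823 Hz.
f_beat = |138.7823 − 132.0| = 6.78 Hz.

6.78 Hz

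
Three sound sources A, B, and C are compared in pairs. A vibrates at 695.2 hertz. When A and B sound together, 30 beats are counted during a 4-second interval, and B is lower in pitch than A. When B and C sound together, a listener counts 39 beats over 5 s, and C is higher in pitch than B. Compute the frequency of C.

695.5 Hz

A–B: Beat frequency = 30/4 = 7.5 Hz.
B is below A, so f_B = 695.2 − 7.5 = 687.7 Hz.
B–C: Beat frequency = 39/5 = 7.8 Hz.
C is above B, so f_C = 687.7 + 7.8 = 695.5 Hz.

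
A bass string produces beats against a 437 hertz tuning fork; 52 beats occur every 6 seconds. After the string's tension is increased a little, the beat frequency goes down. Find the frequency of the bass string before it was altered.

Beat frequency = 52/6 = 8.6667 Hz.
|f − 437| = 8.6667, so the bass string was at either 428.3333 Hz or 445.6667 Hz.
Higher tension means higher frequency; the adjustment raises the bass string's frequency.
The beat rate fell, so the adjustment moved the bass string toward 437 Hz — it must have started below the reference.

428.3333 Hz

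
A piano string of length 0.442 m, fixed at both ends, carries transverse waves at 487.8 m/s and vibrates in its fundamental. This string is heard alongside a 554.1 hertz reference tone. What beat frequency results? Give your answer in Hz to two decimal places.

2.29 Hz

For a string fixed at both ends, f_n = n·v/(2L) = 1·487.8/(2·0.442) = 551.8100 Hz.
f_beat = |551.8100 − 554.1| = 2.29 Hz.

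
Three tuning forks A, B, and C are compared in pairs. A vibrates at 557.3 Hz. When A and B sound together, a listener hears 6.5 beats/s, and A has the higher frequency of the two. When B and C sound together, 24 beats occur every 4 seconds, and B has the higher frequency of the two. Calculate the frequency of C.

544.8 Hz

B is below A, so f_B = 557.3 − 6.5 = 550.8 Hz.
B–C: Beat frequency = 24/4 = 6 Hz.
C is below B, so f_C = 550.8 − 6 = 544.8 Hz.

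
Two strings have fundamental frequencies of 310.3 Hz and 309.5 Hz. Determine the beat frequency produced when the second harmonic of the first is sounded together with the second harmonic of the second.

Second harmonic of the first: 2·310.3 = 620.6 Hz.
Second harmonic of the second: 2·309.5 = 619.0 Hz.
f_beat = |620.6 − 619.0| = 1.6 Hz.

1.6 Hz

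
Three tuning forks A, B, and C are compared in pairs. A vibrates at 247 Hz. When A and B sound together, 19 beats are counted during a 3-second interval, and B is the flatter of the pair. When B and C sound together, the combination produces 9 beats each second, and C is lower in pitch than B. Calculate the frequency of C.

A–B: Beat frequency = 19/3 = 6.3333 Hz.
B is below A, so f_B = 247 − 6.3333 = 240.6667 Hz.
C is below B, so f_C = 240.6667 − 9 = 231.6667 Hz.

231.6667 Hz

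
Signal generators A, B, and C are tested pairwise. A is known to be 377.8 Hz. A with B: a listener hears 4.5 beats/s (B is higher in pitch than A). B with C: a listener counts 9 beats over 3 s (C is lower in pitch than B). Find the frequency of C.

B is above A, so f_B = 377.8 + 4.5 = 382.3 Hz.
B–C: Beat frequency = 9/3 = 3 Hz.
C is below B, so f_C = 382.3 − 3 = 379.3 Hz.

379.3 Hz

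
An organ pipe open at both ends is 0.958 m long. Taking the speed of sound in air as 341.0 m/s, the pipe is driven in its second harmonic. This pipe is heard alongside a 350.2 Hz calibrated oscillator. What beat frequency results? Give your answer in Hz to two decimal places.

5.75 Hz

Open pipe: f_n = n·v/(2L) = 2·341.0/(2·0.958) = 355.9499 Hz.
f_beat = |355.9499 − 350.2| = 5.75 Hz.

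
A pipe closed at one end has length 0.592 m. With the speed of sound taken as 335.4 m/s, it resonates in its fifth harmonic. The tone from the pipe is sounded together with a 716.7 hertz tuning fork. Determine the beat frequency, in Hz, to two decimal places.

Closed pipe (odd harmonics): f_n = n·v/(4L) = 5·335.4/(4·0.592) = 708.1926 Hz.
f_beat = |708.1926 − 716.7| = 8.51 Hz.

8.51 Hz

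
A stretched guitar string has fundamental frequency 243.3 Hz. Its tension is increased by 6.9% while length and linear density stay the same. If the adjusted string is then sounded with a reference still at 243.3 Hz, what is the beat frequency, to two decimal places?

8.25 Hz

For a string, f ∝ √T, so the new frequency is 243.3·√1.069 = 251.5538 Hz.
f_beat = |251.5538 − 243.3| = 8.25 Hz.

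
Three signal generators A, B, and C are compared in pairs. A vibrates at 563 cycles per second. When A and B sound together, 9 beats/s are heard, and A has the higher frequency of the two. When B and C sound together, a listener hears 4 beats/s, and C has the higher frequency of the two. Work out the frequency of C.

B is below A, so f_B = 563 − 9 = 554 Hz.
C is above B, so f_C = 554 + 4 = 558 Hz.

558 Hz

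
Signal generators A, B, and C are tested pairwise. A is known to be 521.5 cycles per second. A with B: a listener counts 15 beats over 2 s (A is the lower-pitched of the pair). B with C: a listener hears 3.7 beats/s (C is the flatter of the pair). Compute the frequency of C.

525.3 Hz

A–B: Beat frequency = 15/2 = 7.5 Hz.
B is above A, so f_B = 521.5 + 7.5 = 529 Hz.
C is below B, so f_C = 529 − 3.7 = 525.3 Hz.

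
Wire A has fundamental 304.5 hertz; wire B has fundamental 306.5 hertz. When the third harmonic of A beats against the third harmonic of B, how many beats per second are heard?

Third harmonic of the first: 3·304.5 = 913.5 Hz.
Third harmonic of the second: 3·306.5 = 919.5 Hz.
f_beat = |913.5 − 919.5| = 6.0 Hz.

6.0 Hz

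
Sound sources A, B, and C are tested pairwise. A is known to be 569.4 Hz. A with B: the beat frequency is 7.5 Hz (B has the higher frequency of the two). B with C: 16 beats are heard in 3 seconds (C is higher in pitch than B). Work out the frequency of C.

B is above A, so f_B = 569.4 + 7.5 = 576.9 Hz.
B–C: Beat frequency = 16/3 = 5.3333 Hz.
C is above B, so f_C = 576.9 + 5.3333 = 582.2333 Hz.

582.2333 Hz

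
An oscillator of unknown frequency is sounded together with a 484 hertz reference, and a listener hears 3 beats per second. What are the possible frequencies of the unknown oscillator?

481 Hz or 487 Hz

|f − 484| = 3, so f = 484 ± 3.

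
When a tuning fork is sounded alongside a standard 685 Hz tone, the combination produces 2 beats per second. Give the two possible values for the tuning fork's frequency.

683 Hz or 687 Hz

|f − 685| = 2, so f = 685 ± 2.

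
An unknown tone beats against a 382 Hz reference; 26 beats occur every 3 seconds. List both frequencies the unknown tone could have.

Beat frequency = 26/3 = 8.6667 Hz.
|f − 382| = 8.6667, so f = 382 ± 8.6667.

373.3333 Hz or 390.6667 Hz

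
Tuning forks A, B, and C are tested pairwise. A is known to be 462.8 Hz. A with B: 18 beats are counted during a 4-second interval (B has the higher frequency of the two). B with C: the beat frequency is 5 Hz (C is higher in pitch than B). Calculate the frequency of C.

472.3 Hz

A–B: Beat frequency = 18/4 = 4.5 Hz.
B is above A, so f_B = 462.8 + 4.5 = 467.3 Hz.
C is above B, so f_C = 467.3 + 5 = 472.3 Hz.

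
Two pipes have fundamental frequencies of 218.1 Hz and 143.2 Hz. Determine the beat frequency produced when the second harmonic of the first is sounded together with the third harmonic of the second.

Second harmonic of the first: 2·218.1 = 436.2 Hz.
Third harmonic of the second: 3·143.2 = 429.6 Hz.
f_beat = |436.2 − 429.6| = 6.6 Hz.

6.6 Hz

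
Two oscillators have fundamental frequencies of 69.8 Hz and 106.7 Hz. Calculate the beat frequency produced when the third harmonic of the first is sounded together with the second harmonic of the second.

4.0 Hz

Third harmonic of the first: 3·69.8 = 209.4 Hz.
Second harmonic of the second: 2·106.7 = 213.4 Hz.
f_beat = |209.4 − 213.4| = 4.0 Hz.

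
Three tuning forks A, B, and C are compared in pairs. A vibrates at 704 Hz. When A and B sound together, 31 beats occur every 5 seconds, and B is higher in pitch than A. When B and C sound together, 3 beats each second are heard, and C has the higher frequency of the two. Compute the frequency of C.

713.2 Hz

A–B: Beat frequency = 31/5 = 6.2 Hz.
B is above A, so f_B = 704 + 6.2 = 710.2 Hz.
C is above B, so f_C = 710.2 + 3 = 713.2 Hz.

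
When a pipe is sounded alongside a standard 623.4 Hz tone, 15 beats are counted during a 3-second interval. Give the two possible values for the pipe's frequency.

618.4 Hz or 628.4 Hz

Beat frequency = 15/3 = 5 Hz.
|f − 623.4| = 5, so f = 623.4 ± 5.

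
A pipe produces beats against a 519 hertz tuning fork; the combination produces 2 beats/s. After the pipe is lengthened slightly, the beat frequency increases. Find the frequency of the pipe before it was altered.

517 Hz

|f − 519| = 2, so the pipe was at either 517 Hz or 521 Hz.
A longer pipe has a lower fundamental; the adjustment lowers the pipe's frequency.
The beat rate rose, so the adjustment moved the pipe further from 519 Hz — it was already below the reference.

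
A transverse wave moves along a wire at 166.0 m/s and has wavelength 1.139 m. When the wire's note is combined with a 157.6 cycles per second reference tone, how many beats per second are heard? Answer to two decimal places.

Source frequency f = v/λ = 166.0/1.139 = 145.7419 Hz.
f_beat = |145.7419 − 157.6| = 11.86 Hz.

11.86 Hz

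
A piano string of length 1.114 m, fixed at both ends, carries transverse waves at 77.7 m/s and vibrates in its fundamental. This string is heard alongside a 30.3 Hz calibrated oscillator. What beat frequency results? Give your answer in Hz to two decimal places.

4.57 Hz

For a string fixed at both ends, f_n = n·v/(2L) = 1·77.7/(2·1.114) = 34.8743 Hz.
f_beat = |34.8743 − 30.3| = 4.57 Hz.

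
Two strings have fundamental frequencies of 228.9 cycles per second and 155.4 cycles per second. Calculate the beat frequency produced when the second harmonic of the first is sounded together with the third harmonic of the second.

Second harmonic of the first: 2·228.9 = 457.8 Hz.
Third harmonic of the second: 3·155.4 = 466.2 Hz.
f_beat = |457.8 − 466.2| = 8.4 Hz.

8.4 Hz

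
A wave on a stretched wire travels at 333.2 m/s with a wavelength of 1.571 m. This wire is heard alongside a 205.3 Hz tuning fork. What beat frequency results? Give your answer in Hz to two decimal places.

Source frequency f = v/λ = 333.2/1.571 = 212.0942 Hz.
f_beat = |212.0942 − 205.3| = 6.79 Hz.

6.79 Hz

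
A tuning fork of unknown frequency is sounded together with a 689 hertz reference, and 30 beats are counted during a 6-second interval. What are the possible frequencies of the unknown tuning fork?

Beat frequency = 30/6 = 5 Hz.
|f − 689| = 5, so f = 689 ± 5.

684 Hz or 694 Hz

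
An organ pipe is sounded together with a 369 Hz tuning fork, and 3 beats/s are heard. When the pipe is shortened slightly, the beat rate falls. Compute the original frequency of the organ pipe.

|f − 369| = 3, so the organ pipe was at either 366 Hz or 372 Hz.
A shorter pipe has a higher fundamental; the adjustment raises the organ pipe's frequency.
The beat rate fell, so the adjustment moved the organ pipe toward 369 Hz — it must have started below the reference.

366 Hz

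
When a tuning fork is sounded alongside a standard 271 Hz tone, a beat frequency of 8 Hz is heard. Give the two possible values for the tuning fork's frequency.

|f − 271| = 8, so f = 271 ± 8.

263 Hz or 279 Hz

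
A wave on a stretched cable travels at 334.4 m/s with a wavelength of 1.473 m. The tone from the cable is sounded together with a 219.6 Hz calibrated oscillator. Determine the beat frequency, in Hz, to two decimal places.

7.42 Hz

Source frequency f = v/λ = 334.4/1.473 = 227.0197 Hz.
f_beat = |227.0197 − 219.6| = 7.42 Hz.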